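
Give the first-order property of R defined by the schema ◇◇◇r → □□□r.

This is a Sahlqvist (Geach-type) schema ◇^3□^0r → □^3◇^0r.
Minimal-valuation argument: fix x; take any y with xR^3y and any z with xR^3z. Set V(r) to the set of worlds R-reachable from y in exactly 0 steps. Then □^0r holds at y, so the antecedent holds at x; validity forces ◇^0r at z, giving a w with zR^0w and yR^0w.
First-order correspondent: ∀x ∀y ∀z ((xR³y ∧ xR³z) → ∃w (y = w ∧ z = w)).

∀x ∀y ∀z ((xR³y ∧ xR³z) → ∃w (y = w ∧ z = w))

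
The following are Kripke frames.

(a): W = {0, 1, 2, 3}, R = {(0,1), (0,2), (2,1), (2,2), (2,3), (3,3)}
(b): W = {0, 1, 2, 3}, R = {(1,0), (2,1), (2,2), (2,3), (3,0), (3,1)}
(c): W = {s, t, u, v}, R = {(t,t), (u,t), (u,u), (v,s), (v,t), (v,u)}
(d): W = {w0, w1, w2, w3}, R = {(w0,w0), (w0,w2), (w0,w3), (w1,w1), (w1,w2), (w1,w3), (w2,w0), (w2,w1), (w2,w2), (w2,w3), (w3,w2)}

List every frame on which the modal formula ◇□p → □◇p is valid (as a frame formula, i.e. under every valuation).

(d)

This is the axiom for convergence; its first-order frame correspondent is ∀x ∀y ∀z (Rxy ∧ Rxz → ∃w (Ryw ∧ Rzw)).
(a): fails — R02 and R01 but 2 and 1 have no common successor.
(b): fails — R10 and R10 but 0 and 0 have no common successor.
(c): fails — Rvt and Rvs but t and s have no common successor.
(d): satisfies the condition.
Valid on: (d).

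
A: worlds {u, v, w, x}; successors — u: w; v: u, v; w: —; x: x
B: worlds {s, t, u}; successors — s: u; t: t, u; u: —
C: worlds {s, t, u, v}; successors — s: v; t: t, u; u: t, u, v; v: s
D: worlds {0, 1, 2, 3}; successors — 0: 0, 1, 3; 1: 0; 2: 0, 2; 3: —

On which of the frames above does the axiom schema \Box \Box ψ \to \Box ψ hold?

The schema corresponds to density: \forall x \forall y (Rxy \to \exists z (Rxz \wedge Rzy)).
A: fails — Ruw but no z with Ruz and Rzw.
B: fails — Rsu but no z with Rsz and Rzu.
C: fails — Rvs but no z with Rvz and Rzs.
D: satisfies the condition.

D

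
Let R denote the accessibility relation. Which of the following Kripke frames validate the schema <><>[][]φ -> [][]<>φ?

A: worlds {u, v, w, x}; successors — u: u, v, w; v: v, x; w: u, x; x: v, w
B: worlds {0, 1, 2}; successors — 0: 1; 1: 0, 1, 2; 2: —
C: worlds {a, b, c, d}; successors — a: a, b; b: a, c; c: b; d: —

Frame correspondent (Sahlqvist): forall x forall y forall z ((x R^2 y & x R^2 z) -> exists w (y R^2 w & zRw)) — i.e. a generalized confluence (Geach) condition.
A: holds.
B: fails — 0R²0, 0R²2 but no w with 0R²w and 2Rw.
C: fails — aR²c, aR²c but no w with cR²w and cRw.
Valid on: A.

A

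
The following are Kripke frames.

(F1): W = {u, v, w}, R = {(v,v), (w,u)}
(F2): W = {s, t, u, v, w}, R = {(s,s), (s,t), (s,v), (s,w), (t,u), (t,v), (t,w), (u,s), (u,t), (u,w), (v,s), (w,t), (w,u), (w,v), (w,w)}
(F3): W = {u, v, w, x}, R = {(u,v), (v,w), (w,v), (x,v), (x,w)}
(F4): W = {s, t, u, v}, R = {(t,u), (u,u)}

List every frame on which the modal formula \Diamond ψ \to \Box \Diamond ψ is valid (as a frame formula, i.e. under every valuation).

(F4)

Frame correspondent (Sahlqvist): \forall x \forall y \forall z (Rxy \wedge Rxz \to Ryz) — i.e. the Euclidean property.
(F1): fails — Rwu and Rwu but not Ruu.
(F2): fails — Rsv and Rsv but not Rvv.
(F3): fails — Ruv and Ruv but not Rvv.
(F4): ✓.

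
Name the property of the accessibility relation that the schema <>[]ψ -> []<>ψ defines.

convergence

Suppose ◇□ψ→□◇ψ is valid. Take Rxy, Rxz and set V(ψ)={w : Ryw}. Then □ψ at y so ◇□ψ at x, so □◇ψ at x, so ◇ψ at z, giving w with Rzw and Ryw.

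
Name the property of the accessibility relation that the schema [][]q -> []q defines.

Suppose □□q→□q is valid. Take Rxy and set V(q)={w : xR²w}. Then □□q at x, so □q at x, so q at y, i.e. ∃z(Rxz∧Rzy).
The converse is a direct semantic check.
So the correspondent is density.

Density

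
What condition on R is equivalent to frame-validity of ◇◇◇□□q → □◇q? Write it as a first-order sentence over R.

∀x ∀y ∀z ((xR³y ∧ xRz) → ∃w (yR²w ∧ zRw))

This is a Sahlqvist (Geach-type) schema ◇^3□^2q → □^1◇^1q.
Minimal-valuation argument: fix x; take any y with xR^3y and any z with xR^1z. Set V(q) to the set of worlds R-reachable from y in exactly 2 steps. Then □^2q holds at y, so the antecedent holds at x; validity forces ◇^1q at z, giving a w with zR^1w and yR^2w.
First-order correspondent: ∀x ∀y ∀z ((xR³y ∧ xRz) → ∃w (yR²w ∧ zRw)).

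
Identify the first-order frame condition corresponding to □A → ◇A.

seriality: ∀x ∃y Rxy

This is the D axiom.
It corresponds to seriality: ∀x ∃y Rxy.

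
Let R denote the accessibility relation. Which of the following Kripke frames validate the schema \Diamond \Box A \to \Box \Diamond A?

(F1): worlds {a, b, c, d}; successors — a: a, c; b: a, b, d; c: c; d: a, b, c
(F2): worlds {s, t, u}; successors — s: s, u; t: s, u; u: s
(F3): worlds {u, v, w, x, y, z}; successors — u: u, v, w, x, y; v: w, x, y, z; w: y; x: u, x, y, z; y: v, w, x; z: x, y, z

(F2)

The schema corresponds to convergence: \forall x \forall y \forall z (Rxy \wedge Rxz \to \exists w (Ryw \wedge Rzw)).
(F1): fails — Rdc and Rdb but c and b have no common successor.
(F2): holds.
(F3): fails — Ruy and Ruw but y and w have no common successor.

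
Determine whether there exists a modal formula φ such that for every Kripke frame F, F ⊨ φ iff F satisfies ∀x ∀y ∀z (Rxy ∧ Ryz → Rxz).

Yes, by □p → □□p

This is a Sahlqvist condition; the 4 axiom □p → □□p defines it.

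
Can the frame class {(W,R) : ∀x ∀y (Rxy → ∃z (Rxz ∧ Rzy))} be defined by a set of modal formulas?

Yes, by □□p → □p

The condition is density. A defining modal formula is □□p → □p.
Suppose □□p→□p is valid. Take Rxy and set V(p)={w : xR²w}. Then □□p at x, so □p at x, so p at y, i.e. ∃z(Rxz∧Rzy).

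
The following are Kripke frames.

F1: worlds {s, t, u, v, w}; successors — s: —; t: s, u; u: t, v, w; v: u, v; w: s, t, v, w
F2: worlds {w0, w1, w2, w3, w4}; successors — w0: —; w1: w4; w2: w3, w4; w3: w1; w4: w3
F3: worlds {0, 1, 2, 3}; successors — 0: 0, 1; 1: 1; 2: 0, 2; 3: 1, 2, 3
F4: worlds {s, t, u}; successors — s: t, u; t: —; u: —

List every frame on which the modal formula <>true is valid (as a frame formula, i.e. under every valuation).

This is the axiom for seriality; its first-order frame correspondent is forall x exists y Rxy.
F1: fails — world s has no successor.
F2: fails — world w0 has no successor.
F3: satisfies the condition.
F4: fails — world t has no successor.
Valid on: F3.

F3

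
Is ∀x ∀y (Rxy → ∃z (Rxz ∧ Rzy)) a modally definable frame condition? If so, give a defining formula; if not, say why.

This is a Sahlqvist condition; the C4 axiom □□p → □p defines it.
Suppose □□p→□p is valid. Take Rxy and set V(p)={w : xR²w}. Then □□p at x, so □p at x, so p at y, i.e. ∃z(Rxz∧Rzy).

Yes, by □□p → □p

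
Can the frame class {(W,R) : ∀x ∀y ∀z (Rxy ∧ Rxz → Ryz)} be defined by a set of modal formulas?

Yes — defined by ◇r → □◇r

Yes: it is the Euclidean property, defined by the 5 schema ◇r → □◇r.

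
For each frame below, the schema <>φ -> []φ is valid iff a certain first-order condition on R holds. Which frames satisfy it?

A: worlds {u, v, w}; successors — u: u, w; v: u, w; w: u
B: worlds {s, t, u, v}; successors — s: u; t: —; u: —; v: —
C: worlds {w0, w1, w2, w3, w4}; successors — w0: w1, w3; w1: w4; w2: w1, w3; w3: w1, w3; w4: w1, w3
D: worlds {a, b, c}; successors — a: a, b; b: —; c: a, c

The schema corresponds to partial functionality: forall x forall y forall z (Rxy & Rxz -> y = z).
A: fails — u sees both u and w.
B: ✓.
C: fails — w0 sees both w1 and w3.
D: fails — a sees both a and b.
Valid on: B.

B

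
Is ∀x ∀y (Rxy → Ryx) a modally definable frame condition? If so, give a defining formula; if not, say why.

The condition is symmetry. A defining modal formula is p → □◇p.
Suppose p→□◇p is valid. Take Rxy and set V(p)={x}. Then p at x, so □◇p at x, so ◇p at y, so some z with Ryz has p; z=x, i.e. Ryx.

Definable; p → □◇p defines it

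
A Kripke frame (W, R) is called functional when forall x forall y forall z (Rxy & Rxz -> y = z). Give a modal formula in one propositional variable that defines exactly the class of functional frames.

◇r → □r

The condition is partial functionality. The CD schema ◇r → □r defines it.
Suppose ◇r→□r is valid. Take Rxy, Rxz and set V(r)={y}. Then ◇r at x, so □r at x, so r at z, i.e. z=y.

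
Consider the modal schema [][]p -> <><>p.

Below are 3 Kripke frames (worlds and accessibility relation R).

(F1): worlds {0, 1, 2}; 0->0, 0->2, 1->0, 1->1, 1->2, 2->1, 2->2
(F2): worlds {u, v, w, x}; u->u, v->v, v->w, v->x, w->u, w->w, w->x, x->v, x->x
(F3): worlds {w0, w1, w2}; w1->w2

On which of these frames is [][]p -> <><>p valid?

The schema corresponds to a generalized confluence (Geach) condition: forall x exists w (x R^2 w & x R^2 w).
(F1): ✓.
(F2): ✓.
(F3): fails — at w0 but no w with w0R²w and w0R²w.

(F1), (F2)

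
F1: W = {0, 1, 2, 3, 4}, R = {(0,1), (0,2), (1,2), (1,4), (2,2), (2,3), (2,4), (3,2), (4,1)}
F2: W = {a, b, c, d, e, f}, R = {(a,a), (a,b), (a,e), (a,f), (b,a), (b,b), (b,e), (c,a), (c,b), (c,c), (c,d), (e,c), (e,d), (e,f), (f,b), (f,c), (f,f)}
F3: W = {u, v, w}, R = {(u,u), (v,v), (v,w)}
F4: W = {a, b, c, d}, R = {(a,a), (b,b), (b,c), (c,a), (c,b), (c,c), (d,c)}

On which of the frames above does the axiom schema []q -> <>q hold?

The schema corresponds to seriality: forall x exists y Rxy.
F1: ✓.
F2: fails — world d has no successor.
F3: fails — world w has no successor.
F4: ✓.
Valid on: F1, F4.

F1, F4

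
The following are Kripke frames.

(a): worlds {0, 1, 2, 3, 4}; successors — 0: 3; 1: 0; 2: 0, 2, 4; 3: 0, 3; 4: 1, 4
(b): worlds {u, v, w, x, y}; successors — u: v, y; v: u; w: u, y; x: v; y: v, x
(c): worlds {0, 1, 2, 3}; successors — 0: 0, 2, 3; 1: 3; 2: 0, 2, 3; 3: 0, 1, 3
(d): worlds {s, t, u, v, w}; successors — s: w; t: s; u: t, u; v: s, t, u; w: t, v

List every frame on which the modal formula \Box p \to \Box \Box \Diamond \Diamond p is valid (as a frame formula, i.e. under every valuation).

(c)

This is the axiom for a generalized confluence (Geach) condition; its first-order frame correspondent is \forall x \forall z (x R^2 z \to \exists w (xRw \wedge z R^2 w)).
(a): fails — 2R²1 but no w with 2Rw and 1R²w.
(b): fails — uR²x but no t with uRt and xR²t.
(c): satisfies the condition.
(d): fails — uR²t but no w* with uRw* and tR²w*.
Valid on: (c).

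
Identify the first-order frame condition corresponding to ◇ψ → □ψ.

Partial functionality

Suppose ◇ψ→□ψ is valid. Take Rxy, Rxz and set V(ψ)={y}. Then ◇ψ at x, so □ψ at x, so ψ at z, i.e. z=y.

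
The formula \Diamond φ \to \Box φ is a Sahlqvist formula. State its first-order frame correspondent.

partial functionality

This is the CD axiom.
Its frame correspondent is partial functionality — \forall x \forall y \forall z (Rxy \wedge Rxz \to y = z).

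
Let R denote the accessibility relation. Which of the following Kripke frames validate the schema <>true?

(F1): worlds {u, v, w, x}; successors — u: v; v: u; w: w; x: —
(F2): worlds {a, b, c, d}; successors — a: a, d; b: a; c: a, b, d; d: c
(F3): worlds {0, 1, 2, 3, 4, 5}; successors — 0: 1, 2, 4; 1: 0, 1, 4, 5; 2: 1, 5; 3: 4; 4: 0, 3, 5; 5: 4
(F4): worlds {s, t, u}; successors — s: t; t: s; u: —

(F2), (F3)

The schema corresponds to seriality: forall x exists y Rxy.
(F1): fails — world x has no successor.
(F2): holds.
(F3): holds.
(F4): fails — world u has no successor.
Valid on: (F2), (F3).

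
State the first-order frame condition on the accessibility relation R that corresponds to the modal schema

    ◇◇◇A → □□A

∀x ∀y ∀z ((xR³y ∧ xR²z) → ∃w (y = w ∧ z = w))

This is a Sahlqvist (Geach-type) schema ◇^3□^0A → □^2◇^0A.
Minimal-valuation argument: fix x; take any y with xR^3y and any z with xR^2z. Set V(A) to the set of worlds R-reachable from y in exactly 0 steps. Then □^0A holds at y, so the antecedent holds at x; validity forces ◇^0A at z, giving a w with zR^0w and yR^0w.
First-order correspondent: ∀x ∀y ∀z ((xR³y ∧ xR²z) → ∃w (y = w ∧ z = w)).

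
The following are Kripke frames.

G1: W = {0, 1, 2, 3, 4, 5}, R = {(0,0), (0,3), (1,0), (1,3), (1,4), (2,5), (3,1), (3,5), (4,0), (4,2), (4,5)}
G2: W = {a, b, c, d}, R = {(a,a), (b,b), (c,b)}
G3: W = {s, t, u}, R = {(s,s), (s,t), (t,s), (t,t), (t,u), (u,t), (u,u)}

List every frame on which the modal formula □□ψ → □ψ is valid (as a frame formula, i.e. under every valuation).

This is the axiom for density; its first-order frame correspondent is ∀x ∀y (Rxy → ∃z (Rxz ∧ Rzy)).
G1: fails — R31 but no z with R3z and Rz1.
G2: holds.
G3: holds.

G2, G3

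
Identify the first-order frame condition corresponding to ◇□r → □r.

The Euclidean property

This schema is equivalent to the 5 axiom ◇r → □◇r.
It corresponds to the Euclidean property: ∀x ∀y ∀z (Rxy ∧ Rxz → Ryz).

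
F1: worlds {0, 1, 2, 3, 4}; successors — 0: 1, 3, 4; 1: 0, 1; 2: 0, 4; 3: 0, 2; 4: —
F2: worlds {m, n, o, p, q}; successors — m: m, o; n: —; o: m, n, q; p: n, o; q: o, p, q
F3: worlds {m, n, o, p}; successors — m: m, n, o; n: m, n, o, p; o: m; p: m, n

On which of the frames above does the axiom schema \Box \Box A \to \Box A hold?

F3

The schema corresponds to density: \forall x \forall y (Rxy \to \exists z (Rxz \wedge Rzy)).
F1: fails — R32 but no z with R3z and Rz2.
F2: fails — Ron but no z with Roz and Rzn.
F3: satisfies the condition.
Valid on: F3.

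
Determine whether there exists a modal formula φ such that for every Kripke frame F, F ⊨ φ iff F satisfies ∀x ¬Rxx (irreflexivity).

Modal frame validity is preserved under surjective bounded morphisms.
The 4-cycle (worlds 0,1,2,3 with 0→1→2→3→0) is irreflexive, and the map sending every world to a single reflexive point • is a surjective bounded morphism (forth: every edge maps to (•,•); back: every world has a successor). So any modal formula valid on the 4-cycle is also valid on the reflexive point, which is not irreflexive.
So no modal formula (or set of formulas) defines exactly the irreflexive frames.

Not modally definable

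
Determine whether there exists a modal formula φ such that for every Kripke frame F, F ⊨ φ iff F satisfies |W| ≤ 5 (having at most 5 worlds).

If a class were modally definable it would be closed under disjoint unions (Goldblatt–Thomason).
Any modal formula valid on each of 6 disjoint one-world frames is valid on their disjoint union (validity is preserved under disjoint unions). Each one-world frame has |W|=1≤5, but the union has |W|=6.
So no modal formula (or set of formulas) defines exactly the |W|≤5 frames.

Not modally definable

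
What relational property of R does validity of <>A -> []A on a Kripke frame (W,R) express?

Suppose ◇A→□A is valid. Take Rxy, Rxz and set V(A)={y}. Then ◇A at x, so □A at x, so A at z, i.e. z=y.

Partial functionality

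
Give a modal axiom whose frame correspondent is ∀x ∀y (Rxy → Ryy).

□(□p → p)

A defining formula is □(□p → p) (the T□ axiom).
Suppose □(□p→p) is valid. Take Rxy and set V(p)={w : Ryw}. Then at y, □p holds; since □(□p→p) at x, □p→p at y, so p at y, i.e. Ryy.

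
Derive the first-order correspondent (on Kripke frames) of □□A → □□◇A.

∀x ∀z (xR²z → ∃w (xR²w ∧ zRw))

This is a Sahlqvist (Geach-type) schema ◇^0□^2A → □^2◇^1A.
First-order correspondent: ∀x ∀z (xR²z → ∃w (xR²w ∧ zRw)).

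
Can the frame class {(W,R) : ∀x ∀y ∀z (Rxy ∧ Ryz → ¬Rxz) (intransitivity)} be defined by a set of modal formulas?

No

If a class were modally definable it would be closed under surjective bounded morphisms (Goldblatt–Thomason).
The 7-cycle (worlds 0,1,2,3,4,5,6 with 0→1→2→3→4→5→6→0) is intransitive. Mapping every world to a single reflexive point • is a surjective bounded morphism; the reflexive point is not intransitive (R••∧R•• but R••).
So no modal formula (or set of formulas) defines exactly the intransitive frames.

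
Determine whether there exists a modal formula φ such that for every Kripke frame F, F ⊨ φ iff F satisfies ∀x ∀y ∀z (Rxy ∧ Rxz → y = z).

Yes, by ◇p → □p

Yes: it is partial functionality, defined by the CD schema ◇p → □p.
Suppose ◇p→□p is valid. Take Rxy, Rxz and set V(p)={y}. Then ◇p at x, so □p at x, so p at z, i.e. z=y.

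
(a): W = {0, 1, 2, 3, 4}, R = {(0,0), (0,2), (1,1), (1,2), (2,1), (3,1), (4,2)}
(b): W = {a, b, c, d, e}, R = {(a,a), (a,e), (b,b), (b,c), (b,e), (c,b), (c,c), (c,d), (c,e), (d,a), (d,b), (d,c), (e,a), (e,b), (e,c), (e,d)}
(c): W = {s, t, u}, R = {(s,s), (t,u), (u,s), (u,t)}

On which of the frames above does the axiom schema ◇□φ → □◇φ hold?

Frame correspondent (Sahlqvist): ∀x ∀y ∀z (Rxy ∧ Rxz → ∃w (Ryw ∧ Rzw)) — i.e. convergence.
(a): fails — R00 and R02 but 0 and 2 have no common successor.
(b): ✓.
(c): fails — Rus and Rut but s and t have no common successor.
Valid on: (b).

(b)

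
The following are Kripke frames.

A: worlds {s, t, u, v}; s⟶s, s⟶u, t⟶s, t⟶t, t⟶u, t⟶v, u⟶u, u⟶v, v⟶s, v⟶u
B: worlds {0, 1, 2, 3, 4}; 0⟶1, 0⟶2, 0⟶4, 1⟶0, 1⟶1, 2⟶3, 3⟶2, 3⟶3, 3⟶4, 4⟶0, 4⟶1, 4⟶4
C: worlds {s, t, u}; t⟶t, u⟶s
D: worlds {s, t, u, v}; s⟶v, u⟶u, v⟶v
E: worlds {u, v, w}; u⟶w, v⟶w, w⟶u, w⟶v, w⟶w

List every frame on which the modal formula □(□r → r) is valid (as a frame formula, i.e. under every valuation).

D

Frame correspondent (Sahlqvist): ∀x ∀y (Rxy → Ryy) — i.e. shift-reflexivity.
A: fails — Ruv but not Rvv.
B: fails — R10 but not R00.
C: fails — Rus but not Rss.
D: condition met.
E: fails — Rwu but not Ruu.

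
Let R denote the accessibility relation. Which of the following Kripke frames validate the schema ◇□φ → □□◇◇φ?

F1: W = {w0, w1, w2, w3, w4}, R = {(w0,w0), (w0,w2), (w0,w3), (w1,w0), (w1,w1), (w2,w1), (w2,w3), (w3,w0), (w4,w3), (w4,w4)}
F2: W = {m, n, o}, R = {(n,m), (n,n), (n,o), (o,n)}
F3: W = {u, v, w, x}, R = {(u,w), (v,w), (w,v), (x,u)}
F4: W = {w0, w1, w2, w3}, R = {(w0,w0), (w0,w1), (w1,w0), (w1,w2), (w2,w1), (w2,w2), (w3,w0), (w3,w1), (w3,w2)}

F1, F3, F4

This is the axiom for a generalized confluence (Geach) condition; its first-order frame correspondent is ∀x ∀y ∀z ((xRy ∧ xR²z) → ∃w (yRw ∧ zR²w)).
F1: ✓.
F2: fails — nRm, nR²m but no w with mRw and mR²w.
F3: ✓.
F4: ✓.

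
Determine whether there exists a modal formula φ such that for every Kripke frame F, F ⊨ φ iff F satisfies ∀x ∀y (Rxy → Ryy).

Definable; □(□q → q) defines it

Yes: it is shift-reflexivity, defined by the T□ schema □(□q → q).
Suppose □(□q→q) is valid. Take Rxy and set V(q)={w : Ryw}. Then at y, □q holds; since □(□q→q) at x, □q→q at y, so q at y, i.e. Ryy.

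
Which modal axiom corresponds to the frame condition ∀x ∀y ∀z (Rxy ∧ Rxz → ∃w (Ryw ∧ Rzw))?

This is convergence; the standard corresponding axiom is .2: ◇□r → □◇r.

◇□r → □◇r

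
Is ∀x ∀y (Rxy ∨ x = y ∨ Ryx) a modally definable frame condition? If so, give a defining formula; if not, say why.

No

Modal frame validity is preserved under disjoint unions.
Take 3 disjoint single-world reflexive frames: each is trivially connected, but their disjoint union has 3 worlds with no edge between distinct components, so it is not connected.
So the class is not modally definable.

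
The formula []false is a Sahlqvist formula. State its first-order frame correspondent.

□⊥ is valid iff no world has any successor (otherwise □⊥ fails at any world with one).

emptiness of R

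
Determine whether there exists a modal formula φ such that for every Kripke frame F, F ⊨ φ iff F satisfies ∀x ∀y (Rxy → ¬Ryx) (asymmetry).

Not modally definable

Modal frame validity is preserved under surjective bounded morphisms.
The 5-cycle (worlds 0,1,2,3,4 with 0→1→2→3→4→0) is asymmetric. Mapping every world to a single reflexive point • is a surjective bounded morphism, and the reflexive point is not asymmetric (R•• but asymmetry requires ¬R••).
So no modal formula (or set of formulas) defines exactly the asymmetric frames.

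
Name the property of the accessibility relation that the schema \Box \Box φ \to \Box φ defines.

density: \forall x \forall y (Rxy \to \exists z (Rxz \wedge Rzy))

This is the C4 axiom.
It corresponds to density: \forall x \forall y (Rxy \to \exists z (Rxz \wedge Rzy)).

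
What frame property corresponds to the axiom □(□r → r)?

This schema is the T□ axiom.
Its frame correspondent is shift-reflexivity — ∀x ∀y (Rxy → Ryy).

Shift-reflexivity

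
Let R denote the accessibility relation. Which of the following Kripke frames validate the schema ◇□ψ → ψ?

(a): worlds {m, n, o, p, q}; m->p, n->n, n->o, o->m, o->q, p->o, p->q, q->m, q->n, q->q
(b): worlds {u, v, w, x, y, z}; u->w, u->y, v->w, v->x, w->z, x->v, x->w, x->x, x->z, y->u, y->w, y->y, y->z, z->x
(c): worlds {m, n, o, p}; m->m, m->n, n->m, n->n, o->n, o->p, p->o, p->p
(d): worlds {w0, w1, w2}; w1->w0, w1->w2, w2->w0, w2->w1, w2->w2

This is the axiom for symmetry; its first-order frame correspondent is ∀x ∀y (Rxy → Ryx).
(a): fails — Rom but not Rmo.
(b): fails — Rxw but not Rwx.
(c): fails — Ron but not Rno.
(d): fails — Rw1w0 but not Rw0w1.

none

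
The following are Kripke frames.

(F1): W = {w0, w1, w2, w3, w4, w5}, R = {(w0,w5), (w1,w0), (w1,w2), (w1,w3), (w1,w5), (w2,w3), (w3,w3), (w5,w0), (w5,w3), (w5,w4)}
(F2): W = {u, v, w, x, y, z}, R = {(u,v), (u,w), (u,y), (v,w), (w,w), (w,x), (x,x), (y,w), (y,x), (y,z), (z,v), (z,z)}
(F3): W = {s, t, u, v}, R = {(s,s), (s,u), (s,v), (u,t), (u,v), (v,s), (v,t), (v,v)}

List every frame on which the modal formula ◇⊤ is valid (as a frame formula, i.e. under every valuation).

(F2)

This is the axiom for seriality; its first-order frame correspondent is ∀x ∃y Rxy.
(F1): fails — world w4 has no successor.
(F2): satisfies the condition.
(F3): fails — world t has no successor.
Valid on: (F2).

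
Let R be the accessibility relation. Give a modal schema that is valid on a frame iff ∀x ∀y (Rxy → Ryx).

The condition is symmetry. The B schema p → □◇p defines it.
Suppose p→□◇p is valid. Take Rxy and set V(p)={x}. Then p at x, so □◇p at x, so ◇p at y, so some z with Ryz has p; z=x, i.e. Ryx.

p → □◇p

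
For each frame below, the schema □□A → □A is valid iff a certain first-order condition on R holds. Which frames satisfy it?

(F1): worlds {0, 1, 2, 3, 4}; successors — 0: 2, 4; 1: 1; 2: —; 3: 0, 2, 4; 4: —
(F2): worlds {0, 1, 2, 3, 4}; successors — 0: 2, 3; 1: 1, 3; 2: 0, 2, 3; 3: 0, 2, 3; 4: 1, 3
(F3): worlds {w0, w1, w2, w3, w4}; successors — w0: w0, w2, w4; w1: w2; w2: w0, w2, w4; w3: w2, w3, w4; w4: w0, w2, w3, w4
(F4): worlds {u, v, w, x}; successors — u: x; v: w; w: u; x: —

The schema corresponds to density: ∀x ∀y (Rxy → ∃z (Rxz ∧ Rzy)).
(F1): fails — R02 but no z with R0z and Rz2.
(F2): holds.
(F3): holds.
(F4): fails — Rvw but no z with Rvz and Rzw.

(F2), (F3)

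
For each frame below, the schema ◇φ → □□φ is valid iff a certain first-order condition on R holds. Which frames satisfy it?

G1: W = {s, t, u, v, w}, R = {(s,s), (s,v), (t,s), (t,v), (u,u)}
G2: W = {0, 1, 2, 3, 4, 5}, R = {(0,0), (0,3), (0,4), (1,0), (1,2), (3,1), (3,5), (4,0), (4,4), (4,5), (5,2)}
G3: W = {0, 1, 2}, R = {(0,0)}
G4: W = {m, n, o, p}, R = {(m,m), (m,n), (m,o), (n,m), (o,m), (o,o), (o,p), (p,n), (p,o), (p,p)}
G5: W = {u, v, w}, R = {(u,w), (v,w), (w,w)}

The schema corresponds to a generalized confluence (Geach) condition: ∀x ∀y ∀z ((xRy ∧ xR²z) → ∃w (y = w ∧ z = w)).
G1: fails — sRs, sR²v but s ≠ v.
G2: fails — 0R0, 0R²1 but 0 ≠ 1.
G3: condition met.
G4: fails — mRm, mR²n but m ≠ n.
G5: condition met.
Valid on: G3, G5.

G3, G5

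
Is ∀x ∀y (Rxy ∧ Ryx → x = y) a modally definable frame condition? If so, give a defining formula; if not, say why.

Not definable by any modal formula

Modal frame validity is preserved under surjective bounded morphisms.
The 8-cycle (worlds s,t,u,v,w,x,y,z with s→t→u→v→w→x→y→z→s) is antisymmetric. Sending even-indexed worlds to s and odd-indexed worlds to t is a surjective bounded morphism onto the two-world frame with s↔t, which is not antisymmetric.
So the class is not modally definable.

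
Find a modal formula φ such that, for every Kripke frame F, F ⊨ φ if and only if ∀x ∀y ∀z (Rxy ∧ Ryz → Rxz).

□q → □□q

A defining formula is □q → □□q (the 4 axiom).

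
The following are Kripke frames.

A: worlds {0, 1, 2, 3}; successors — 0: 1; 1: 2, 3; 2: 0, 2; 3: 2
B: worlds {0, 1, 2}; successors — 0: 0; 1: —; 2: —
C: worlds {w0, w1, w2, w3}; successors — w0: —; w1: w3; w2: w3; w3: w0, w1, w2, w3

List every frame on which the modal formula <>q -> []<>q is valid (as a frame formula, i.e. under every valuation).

B

The schema corresponds to the Euclidean property: forall x forall y forall z (Rxy & Rxz -> Ryz).
A: fails — R01 and R01 but not R11.
B: ✓.
C: fails — Rw3w1 and Rw3w1 but not Rw1w1.
Valid on: B.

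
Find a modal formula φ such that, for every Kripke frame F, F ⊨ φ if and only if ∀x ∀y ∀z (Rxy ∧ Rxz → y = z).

The condition is partial functionality. The CD schema ◇p → □p defines it.
Suppose ◇p→□p is valid. Take Rxy, Rxz and set V(p)={y}. Then ◇p at x, so □p at x, so p at z, i.e. z=y.

◇p → □p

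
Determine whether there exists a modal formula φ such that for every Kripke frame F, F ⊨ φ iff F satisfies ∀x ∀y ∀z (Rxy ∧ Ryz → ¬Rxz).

If a class were modally definable it would be closed under surjective bounded morphisms (Goldblatt–Thomason).
The 7-cycle (worlds a,b,c,d,e,f,g with a→b→c→d→e→f→g→a) is intransitive. Mapping every world to a single reflexive point • is a surjective bounded morphism; the reflexive point is not intransitive (R••∧R•• but R••).
So the class is not modally definable.

No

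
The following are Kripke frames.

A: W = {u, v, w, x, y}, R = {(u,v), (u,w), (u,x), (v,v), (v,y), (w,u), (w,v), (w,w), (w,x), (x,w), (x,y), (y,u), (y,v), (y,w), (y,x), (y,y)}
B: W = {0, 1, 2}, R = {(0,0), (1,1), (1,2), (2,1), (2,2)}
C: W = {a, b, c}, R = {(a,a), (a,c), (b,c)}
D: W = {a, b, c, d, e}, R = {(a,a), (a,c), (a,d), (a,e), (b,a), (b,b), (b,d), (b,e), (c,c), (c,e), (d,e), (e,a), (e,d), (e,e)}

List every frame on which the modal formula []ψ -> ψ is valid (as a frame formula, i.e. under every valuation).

B

The schema corresponds to reflexivity: forall x Rxx.
A: fails — world u does not see itself.
B: holds.
C: fails — world b does not see itself.
D: fails — world d does not see itself.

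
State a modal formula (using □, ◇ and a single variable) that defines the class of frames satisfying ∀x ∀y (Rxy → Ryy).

□(□ψ → ψ)

A defining formula is □(□ψ → ψ) (the T□ axiom).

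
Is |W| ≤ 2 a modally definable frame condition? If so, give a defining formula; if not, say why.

If a class were modally definable it would be closed under disjoint unions (Goldblatt–Thomason).
Any modal formula valid on each of 3 disjoint one-world frames is valid on their disjoint union (validity is preserved under disjoint unions). Each one-world frame has |W|=1≤2, but the union has |W|=3.
So the class is not modally definable.

No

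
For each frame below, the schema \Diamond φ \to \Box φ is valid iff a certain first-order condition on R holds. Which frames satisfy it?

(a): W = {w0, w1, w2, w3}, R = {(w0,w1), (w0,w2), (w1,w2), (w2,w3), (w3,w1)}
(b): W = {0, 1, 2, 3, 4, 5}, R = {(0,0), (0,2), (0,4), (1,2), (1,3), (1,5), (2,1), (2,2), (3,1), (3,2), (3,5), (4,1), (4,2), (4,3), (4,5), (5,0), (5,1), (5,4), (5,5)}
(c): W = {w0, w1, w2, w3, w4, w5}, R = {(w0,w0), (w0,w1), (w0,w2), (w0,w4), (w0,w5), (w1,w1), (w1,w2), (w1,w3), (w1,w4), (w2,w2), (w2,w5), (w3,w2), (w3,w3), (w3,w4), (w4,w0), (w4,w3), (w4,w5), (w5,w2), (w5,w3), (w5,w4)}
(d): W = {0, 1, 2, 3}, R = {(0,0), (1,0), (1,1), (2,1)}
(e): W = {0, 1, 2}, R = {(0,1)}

(e)

The schema corresponds to partial functionality: \forall x \forall y \forall z (Rxy \wedge Rxz \to y = z).
(a): fails — w0 sees both w1 and w2.
(b): fails — 0 sees both 0 and 2.
(c): fails — w0 sees both w0 and w1.
(d): fails — 1 sees both 0 and 1.
(e): satisfies the condition.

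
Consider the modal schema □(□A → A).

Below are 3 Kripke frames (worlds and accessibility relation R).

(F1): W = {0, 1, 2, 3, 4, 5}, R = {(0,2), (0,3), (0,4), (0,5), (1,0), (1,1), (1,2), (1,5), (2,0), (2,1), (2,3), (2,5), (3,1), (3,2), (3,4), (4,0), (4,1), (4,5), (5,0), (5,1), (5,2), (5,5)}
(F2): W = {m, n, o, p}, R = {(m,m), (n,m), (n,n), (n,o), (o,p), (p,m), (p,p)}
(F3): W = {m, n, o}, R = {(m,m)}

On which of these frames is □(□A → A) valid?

Frame correspondent (Sahlqvist): ∀x ∀y (Rxy → Ryy) — i.e. shift-reflexivity.
(F1): fails — R34 but not R44.
(F2): fails — Rno but not Roo.
(F3): satisfies the condition.
Valid on: (F3).

(F3)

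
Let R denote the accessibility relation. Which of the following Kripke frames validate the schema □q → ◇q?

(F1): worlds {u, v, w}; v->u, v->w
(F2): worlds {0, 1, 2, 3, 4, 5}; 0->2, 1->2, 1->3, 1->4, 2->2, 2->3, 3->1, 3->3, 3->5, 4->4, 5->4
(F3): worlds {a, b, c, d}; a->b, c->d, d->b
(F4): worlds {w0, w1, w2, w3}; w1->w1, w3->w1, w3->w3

(F2)

Frame correspondent (Sahlqvist): ∀x ∃y Rxy — i.e. seriality.
(F1): fails — world u has no successor.
(F2): ✓.
(F3): fails — world b has no successor.
(F4): fails — world w0 has no successor.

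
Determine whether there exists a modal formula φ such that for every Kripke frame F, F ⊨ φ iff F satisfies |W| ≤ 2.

No — not modally definable

Modal frame validity is preserved under disjoint unions.
Any modal formula valid on each of 3 disjoint one-world frames is valid on their disjoint union (validity is preserved under disjoint unions). Each one-world frame has |W|=1≤2, but the union has |W|=3.
So no modal formula (or set of formulas) defines exactly the |W|≤2 frames.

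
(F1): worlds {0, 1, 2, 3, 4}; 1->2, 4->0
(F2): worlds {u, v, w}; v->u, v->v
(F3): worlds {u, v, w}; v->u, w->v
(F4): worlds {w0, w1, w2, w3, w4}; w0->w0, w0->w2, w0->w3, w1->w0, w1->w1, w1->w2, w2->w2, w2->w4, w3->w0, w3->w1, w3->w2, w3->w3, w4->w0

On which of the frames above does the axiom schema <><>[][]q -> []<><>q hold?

Frame correspondent (Sahlqvist): forall x forall y forall z ((x R^2 y & xRz) -> exists w (y R^2 w & z R^2 w)) — i.e. a generalized confluence (Geach) condition.
(F1): condition met.
(F2): fails — vR²u, vRu but no t with uR²t and uR²t.
(F3): fails — wR²u, wRv but no t with uR²t and vR²t.
(F4): condition met.
Valid on: (F1), (F4).

(F1), (F4)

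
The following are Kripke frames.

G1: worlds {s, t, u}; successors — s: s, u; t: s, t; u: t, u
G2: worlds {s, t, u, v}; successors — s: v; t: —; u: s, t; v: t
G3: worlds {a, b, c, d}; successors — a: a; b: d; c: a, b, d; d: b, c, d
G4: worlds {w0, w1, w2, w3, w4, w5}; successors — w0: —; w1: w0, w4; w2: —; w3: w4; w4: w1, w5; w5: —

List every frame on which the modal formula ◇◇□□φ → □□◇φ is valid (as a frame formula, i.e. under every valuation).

The schema corresponds to a generalized confluence (Geach) condition: ∀x ∀y ∀z ((xR²y ∧ xR²z) → ∃w (yR²w ∧ zRw)).
G1: satisfies the condition.
G2: fails — sR²t, sR²t but no w with tR²w and tRw.
G3: fails — cR²a, cR²b but no w with aR²w and bRw.
G4: fails — w1R²w1, w1R²w1 but no w with w1R²w and w1Rw.
Valid on: G1.

G1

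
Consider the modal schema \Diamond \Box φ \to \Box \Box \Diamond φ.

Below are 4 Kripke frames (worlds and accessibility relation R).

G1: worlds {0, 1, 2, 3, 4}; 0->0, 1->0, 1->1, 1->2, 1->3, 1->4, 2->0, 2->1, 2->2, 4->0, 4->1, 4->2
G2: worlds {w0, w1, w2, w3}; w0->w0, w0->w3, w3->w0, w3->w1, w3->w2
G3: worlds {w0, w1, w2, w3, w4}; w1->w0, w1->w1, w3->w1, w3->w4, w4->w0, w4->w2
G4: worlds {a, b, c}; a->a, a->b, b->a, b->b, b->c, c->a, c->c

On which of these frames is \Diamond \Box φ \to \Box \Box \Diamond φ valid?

The schema corresponds to a generalized confluence (Geach) condition: \forall x \forall y \forall z ((xRy \wedge x R^2 z) \to \exists w (yRw \wedge zRw)).
G1: fails — 1R0, 1R²3 but no w with 0Rw and 3Rw.
G2: fails — w0Rw0, w0R²w1 but no w with w0Rw and w1Rw.
G3: fails — w1Rw0, w1R²w0 but no w with w0Rw and w0Rw.
G4: holds.
Valid on: G4.

G4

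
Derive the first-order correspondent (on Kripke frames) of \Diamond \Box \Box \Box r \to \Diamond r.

\forall x \forall y (xRy \to \exists w (y R^3 w \wedge xRw))

This is a Sahlqvist (Geach-type) schema ◇^1□^3r → □^0◇^1r.
First-order correspondent: \forall x \forall y (xRy \to \exists w (y R^3 w \wedge xRw)).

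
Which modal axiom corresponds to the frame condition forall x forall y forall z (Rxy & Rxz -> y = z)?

The condition is partial functionality. The CD schema ◇q → □q defines it.
Suppose ◇q→□q is valid. Take Rxy, Rxz and set V(q)={y}. Then ◇q at x, so □q at x, so q at z, i.e. z=y.

◇q → □q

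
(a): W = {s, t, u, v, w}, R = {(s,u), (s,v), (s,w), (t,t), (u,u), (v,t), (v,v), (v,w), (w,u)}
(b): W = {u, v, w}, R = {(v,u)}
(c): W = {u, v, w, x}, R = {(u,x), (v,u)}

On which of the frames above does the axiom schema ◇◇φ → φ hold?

(b)

The schema corresponds to a generalized confluence (Geach) condition: ∀x ∀y (xR²y → ∃w (y = w ∧ x = w)).
(a): fails — sR²t but t ≠ s.
(b): condition met.
(c): fails — vR²x but x ≠ v.
Valid on: (b).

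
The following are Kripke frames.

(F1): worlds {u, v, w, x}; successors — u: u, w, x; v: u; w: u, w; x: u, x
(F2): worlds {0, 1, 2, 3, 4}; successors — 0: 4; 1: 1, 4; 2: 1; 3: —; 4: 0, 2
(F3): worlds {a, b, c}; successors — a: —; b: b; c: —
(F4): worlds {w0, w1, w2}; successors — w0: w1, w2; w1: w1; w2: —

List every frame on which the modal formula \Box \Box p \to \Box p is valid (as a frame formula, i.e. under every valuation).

(F1), (F3)

Frame correspondent (Sahlqvist): \forall x \forall y (Rxy \to \exists z (Rxz \wedge Rzy)) — i.e. density.
(F1): ✓.
(F2): fails — R04 but no z with R0z and Rz4.
(F3): ✓.
(F4): fails — Rw0w2 but no z with Rw0z and Rzw2.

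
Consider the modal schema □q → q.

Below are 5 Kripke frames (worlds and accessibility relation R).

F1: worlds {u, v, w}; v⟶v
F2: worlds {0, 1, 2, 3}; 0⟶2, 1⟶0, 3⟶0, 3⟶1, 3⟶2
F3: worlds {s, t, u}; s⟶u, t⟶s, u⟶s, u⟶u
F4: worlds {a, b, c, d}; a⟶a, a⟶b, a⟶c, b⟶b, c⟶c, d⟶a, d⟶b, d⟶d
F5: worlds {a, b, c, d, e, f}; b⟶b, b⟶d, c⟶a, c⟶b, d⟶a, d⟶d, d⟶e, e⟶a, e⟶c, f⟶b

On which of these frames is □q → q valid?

F4

The schema corresponds to reflexivity: ∀x Rxx.
F1: fails — world u does not see itself.
F2: fails — world 0 does not see itself.
F3: fails — world s does not see itself.
F4: ✓.
F5: fails — world a does not see itself.
Valid on: F4.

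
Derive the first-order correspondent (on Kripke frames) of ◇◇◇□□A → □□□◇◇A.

∀x ∀y ∀z ((xR³y ∧ xR³z) → ∃w (yR²w ∧ zR²w))

This is a Sahlqvist (Geach-type) schema ◇^3□^2A → □^3◇^2A.
First-order correspondent: ∀x ∀y ∀z ((xR³y ∧ xR³z) → ∃w (yR²w ∧ zR²w)).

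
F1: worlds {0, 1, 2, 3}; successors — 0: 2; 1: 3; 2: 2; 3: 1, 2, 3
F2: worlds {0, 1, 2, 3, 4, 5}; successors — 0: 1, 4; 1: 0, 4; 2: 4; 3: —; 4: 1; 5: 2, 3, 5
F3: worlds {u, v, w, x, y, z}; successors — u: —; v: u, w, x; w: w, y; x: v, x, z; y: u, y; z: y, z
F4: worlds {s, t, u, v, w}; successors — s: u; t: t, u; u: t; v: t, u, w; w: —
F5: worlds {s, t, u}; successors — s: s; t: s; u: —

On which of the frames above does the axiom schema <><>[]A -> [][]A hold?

F5

This is the axiom for a generalized confluence (Geach) condition; its first-order frame correspondent is forall x forall y forall z ((x R^2 y & x R^2 z) -> exists w (yRw & z = w)).
F1: fails — 1R²1, 1R²1 but no w with 1Rw and 1=w.
F2: fails — 0R²0, 0R²0 but no w with 0Rw and 0=w.
F3: fails — vR²v, vR²v but no t with vRt and v=t.
F4: fails — tR²u, tR²u but no w* with uRw* and u=w*.
F5: holds.
Valid on: F5.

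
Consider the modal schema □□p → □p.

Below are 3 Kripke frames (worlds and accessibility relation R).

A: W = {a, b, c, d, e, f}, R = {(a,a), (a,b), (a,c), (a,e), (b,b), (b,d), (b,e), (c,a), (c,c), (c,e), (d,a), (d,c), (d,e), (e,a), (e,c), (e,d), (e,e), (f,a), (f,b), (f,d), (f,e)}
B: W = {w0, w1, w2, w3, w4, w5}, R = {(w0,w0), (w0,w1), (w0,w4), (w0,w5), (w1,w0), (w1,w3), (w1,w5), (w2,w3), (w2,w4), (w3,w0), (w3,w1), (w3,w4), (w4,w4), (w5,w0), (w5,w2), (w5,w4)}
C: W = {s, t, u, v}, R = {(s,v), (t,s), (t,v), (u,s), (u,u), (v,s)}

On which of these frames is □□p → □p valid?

A

The schema corresponds to density: ∀x ∀y (Rxy → ∃z (Rxz ∧ Rzy)).
A: holds.
B: fails — Rw5w2 but no z with Rw5z and Rzw2.
C: fails — Rvs but no z with Rvz and Rzs.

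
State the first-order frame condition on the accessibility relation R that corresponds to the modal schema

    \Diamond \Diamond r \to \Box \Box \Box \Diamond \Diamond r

\forall x \forall y \forall z ((x R^2 y \wedge x R^3 z) \to \exists w (y = w \wedge z R^2 w))

This is a Sahlqvist (Geach-type) schema ◇^2□^0r → □^3◇^2r.
Minimal-valuation argument: fix x; take any y with xR^2y and any z with xR^3z. Set V(r) to the set of worlds R-reachable from y in exactly 0 steps. Then □^0r holds at y, so the antecedent holds at x; validity forces ◇^2r at z, giving a w with zR^2w and yR^0w.
First-order correspondent: \forall x \forall y \forall z ((x R^2 y \wedge x R^3 z) \to \exists w (y = w \wedge z R^2 w)).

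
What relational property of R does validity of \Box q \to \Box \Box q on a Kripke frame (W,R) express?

Suppose □q→□□q is valid. Take Rxy, Ryz and set V(q)={w : Rxw}. Then □q at x, so □□q at x, so □q at y, so q at z, i.e. Rxz.
Conversely, any frame satisfying \forall x \forall y \forall z (Rxy \wedge Ryz \to Rxz) validates the schema.
So the correspondent is transitivity.

transitivity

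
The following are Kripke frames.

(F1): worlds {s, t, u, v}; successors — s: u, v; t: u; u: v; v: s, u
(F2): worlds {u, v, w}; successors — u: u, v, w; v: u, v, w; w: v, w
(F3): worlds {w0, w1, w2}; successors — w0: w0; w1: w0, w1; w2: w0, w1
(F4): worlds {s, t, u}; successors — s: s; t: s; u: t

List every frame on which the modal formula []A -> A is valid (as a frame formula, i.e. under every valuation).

The schema corresponds to reflexivity: forall x Rxx.
(F1): fails — world s does not see itself.
(F2): satisfies the condition.
(F3): fails — world w2 does not see itself.
(F4): fails — world t does not see itself.

(F2)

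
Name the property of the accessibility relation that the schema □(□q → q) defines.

Suppose □(□q→q) is valid. Take Rxy and set V(q)={w : Ryw}. Then at y, □q holds; since □(□q→q) at x, □q→q at y, so q at y, i.e. Ryy.

shift-reflexivity: ∀x ∀y (Rxy → Ryy)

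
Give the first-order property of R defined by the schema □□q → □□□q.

∀x ∀z (xR³z → ∃w (xR²w ∧ z = w))

This is a Sahlqvist (Geach-type) schema ◇^0□^2q → □^3◇^0q.
First-order correspondent: ∀x ∀z (xR³z → ∃w (xR²w ∧ z = w)).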